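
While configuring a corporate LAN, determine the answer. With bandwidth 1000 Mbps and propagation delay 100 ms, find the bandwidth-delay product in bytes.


Given: bandwidth = 1000 Mbps, delay = 100 ms
BDP in bits = 1000 * 10^6 * 100 / 1000
BDP in bits = 100000000
BDP in bytes = 100000000 / 8 = 12500000

12500000


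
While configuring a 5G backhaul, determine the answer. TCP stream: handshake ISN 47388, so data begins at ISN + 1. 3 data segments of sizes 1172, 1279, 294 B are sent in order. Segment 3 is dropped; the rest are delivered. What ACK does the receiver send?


SYN uses sequence number 47388; first data byte = ISN + 1 = 47389.
Segment 1: SEQ = 47389, len = 1172 B, covers [47389, 48560]
Segment 2: SEQ = 48561, len = 1279 B, covers [48561, 49839]
Segment 3: SEQ = 49840, len = 294 B, covers [49840, 50133] [LOST]
In-order data received: bytes [47389, 49839] (segments 1..2).
Segment 3 missing -> gap begins at byte 49840.
Cumulative ACK = next expected in-order byte = 47389 + 1172 + 1279 = 49840

49840


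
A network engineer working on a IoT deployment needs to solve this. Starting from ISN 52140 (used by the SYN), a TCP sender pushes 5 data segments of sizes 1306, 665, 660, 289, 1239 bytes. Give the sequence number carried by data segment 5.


The SYN occupies sequence number ISN = 52140, so the first data byte is ISN + 1 = 52141.
SEQ of data segment i = (ISN + 1) + sum of payload sizes of segments 1..i-1.
Segment 1: SEQ = 52141, payload = 1306 bytes
Segment 2: SEQ = 53447, payload = 665 bytes
Segment 3: SEQ = 54112, payload = 660 bytes
Segment 4: SEQ = 54772, payload = 289 bytes
Segment 5: SEQ = 55061, payload = 1239 bytes
SEQ of segment 5 = 52141 + 1306 + 665 + 660 + 289 = 55061

55061


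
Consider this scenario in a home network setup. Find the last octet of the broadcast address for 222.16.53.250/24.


Given: IP = 222.16.53.250, prefix = /24
Host bits = 32 - 24 = 8
Network last octet = 250 AND mask = 0
Host part size = 2^8 - 1 = 255
Broadcast last octet = 0 OR 255 = 255

255


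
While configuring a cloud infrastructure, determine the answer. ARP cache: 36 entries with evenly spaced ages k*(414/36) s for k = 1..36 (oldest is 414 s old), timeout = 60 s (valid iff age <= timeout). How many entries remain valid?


Ages are k * 414/36 s for k = 1..36 (spacing = 11.5000 s).
Entry k is valid iff k * 414/36 <= 60 iff k <= 36 * 60 / 414 = 5.2174
n_valid = floor(5.2174) = 5
(n_stale = 36 - 5 = 31)

5


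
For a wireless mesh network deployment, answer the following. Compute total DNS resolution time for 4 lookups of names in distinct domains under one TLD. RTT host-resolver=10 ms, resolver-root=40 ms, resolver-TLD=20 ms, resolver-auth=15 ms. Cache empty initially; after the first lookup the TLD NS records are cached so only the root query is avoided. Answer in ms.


Lookup 1 (cold cache): local + root + TLD + auth = 10 + 40 + 20 + 15 = 85 ms
Lookups 2..4 (TLD NS cached -> skip root; new domain -> still ask TLD and auth): local + TLD + auth = 10 + 20 + 15 = 45 ms each
Remaining 3 lookups: 3 * 45 = 135 ms
Total = 85 + 135 = 220 ms

220


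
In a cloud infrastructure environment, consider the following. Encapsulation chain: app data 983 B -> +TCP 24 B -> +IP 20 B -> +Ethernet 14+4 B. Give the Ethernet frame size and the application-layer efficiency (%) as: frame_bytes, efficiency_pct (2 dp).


TCP segment = 983 + 24 = 1007 B
IP packet = 1007 + 20 = 1027 B
Ethernet frame = 1027 + 14 + 4 = 1045 B
Efficiency = app / frame = 983 / 1045 = 0.940670 = 94.0670% -> 94.07% (2 dp)

1045, 94.07


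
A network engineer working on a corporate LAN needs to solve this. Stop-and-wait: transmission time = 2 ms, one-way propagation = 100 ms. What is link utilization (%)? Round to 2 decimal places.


Given: Ttrans = 2 ms, Tprop = 100 ms
RTT = 2 * Tprop = 2 * 100 = 200 ms
U = Ttrans / (Ttrans + RTT)
U = 2 / (2 + 200)
U = 2 / 202 = 0.009901
U% = 0.99%

0.99


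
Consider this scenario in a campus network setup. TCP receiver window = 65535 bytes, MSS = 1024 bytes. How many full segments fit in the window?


Given: RWND = 65535 bytes, MSS = 1024 bytes
Full segments = floor(RWND / MSS)
Full segments = floor(65535 / 1024)
Full segments = floor(63.999) = 63

63


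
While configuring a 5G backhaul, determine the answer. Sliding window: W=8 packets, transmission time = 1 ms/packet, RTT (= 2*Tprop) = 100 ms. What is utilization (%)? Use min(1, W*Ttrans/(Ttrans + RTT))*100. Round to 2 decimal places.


Given: W = 8, Ttrans = 1 ms, RTT = 100 ms (= 2 * Tprop, Tprop = 50 ms)
Cycle time = Ttrans + RTT = 1 + 100 = 101 ms (first packet sent until its ACK returns)
W * Ttrans = 8 * 1 = 8 ms of sending per cycle
W * Ttrans / (Ttrans + RTT) = 8 / 101 = 0.079208
U = min(1, 0.079208) = 0.079208
U% = 7.92%

7.92


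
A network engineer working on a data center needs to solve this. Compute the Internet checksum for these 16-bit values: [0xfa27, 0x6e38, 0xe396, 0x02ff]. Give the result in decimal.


Given words: [0xfa27, 0x6e38, 0xe396, 0x02ff]
Step 1: Sum all words
Raw sum = 64039 + 28216 + 58262 + 767 = 151284
Step 2: Fold carry: (20212 + 2) = 20214
One's complement = ~20214 & 0xFFFF = 45321

45321


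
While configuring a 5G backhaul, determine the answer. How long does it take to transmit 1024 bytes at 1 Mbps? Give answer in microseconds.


Given: packet = 1024 bytes, bandwidth = 1 Mbps
Packet in bits = 1024 * 8 = 8192 bits
Bandwidth = 1 * 10^6 = 1000000 bps
Time = 8192 / 1000000 seconds
Time in us = 8192 * 10^6 / 1000000 = 8192

8192


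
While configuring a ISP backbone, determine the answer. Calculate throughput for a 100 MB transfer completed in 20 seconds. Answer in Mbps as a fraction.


Given: file = 100 MB, time = 20 s
File in Mb = 100 * 8 = 800 Mb
Throughput = 800 / 20 Mbps
Throughput = 40 Mbps

40


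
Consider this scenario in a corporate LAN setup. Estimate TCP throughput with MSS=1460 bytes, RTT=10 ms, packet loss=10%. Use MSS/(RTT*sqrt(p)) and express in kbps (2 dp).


Given: MSS = 1460 bytes, RTT = 10 ms, loss = 10%
RTT in seconds = 10 / 1000 = 0.01
Loss rate = 10% = 0.1
sqrt(loss) = sqrt(0.1) = 0.316227766017
Throughput (bytes/s) = 1460 / (0.01 * 0.316227766017) = 461692.5384
Throughput (kbps) = 461692.5384 * 8 / 1000 = 3693.540307 -> 3693.54 kbps (2 dp)

3693.54


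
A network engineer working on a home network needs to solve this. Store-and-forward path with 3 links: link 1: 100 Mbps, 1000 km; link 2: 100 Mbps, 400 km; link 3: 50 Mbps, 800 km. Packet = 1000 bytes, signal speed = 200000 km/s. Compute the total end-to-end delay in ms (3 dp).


Packet = 1000 bytes = 8000 bits. Store-and-forward: sum (t_trans + t_prop) per link.
Link 1: t_trans = 8000/(100*10^6) s = 0.0800 ms; t_prop = 1000/200000 s = 5.0000 ms; subtotal = 5.0800 ms
Link 2: t_trans = 8000/(100*10^6) s = 0.0800 ms; t_prop = 400/200000 s = 2.0000 ms; subtotal = 2.0800 ms
Link 3: t_trans = 8000/(50*10^6) s = 0.1600 ms; t_prop = 800/200000 s = 4.0000 ms; subtotal = 4.1600 ms
End-to-end = 5.0800 + 2.0800 + 4.1600 = 11.3200 ms -> 11.320 ms (3 dp)

11.320


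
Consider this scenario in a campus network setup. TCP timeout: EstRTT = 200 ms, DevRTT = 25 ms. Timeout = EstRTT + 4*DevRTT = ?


Given: EstRTT = 200 ms, DevRTT = 25 ms
Timeout = EstRTT + 4 * DevRTT
4 * DevRTT = 4 * 25 = 100
Timeout = 200 + 100 = 300 ms

300


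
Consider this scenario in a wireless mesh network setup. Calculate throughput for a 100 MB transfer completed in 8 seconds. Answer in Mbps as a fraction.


Given: file = 100 MB, time = 8 s
File in Mb = 100 * 8 = 800 Mb
Throughput = 800 / 8 Mbps
Throughput = 100 Mbps

100


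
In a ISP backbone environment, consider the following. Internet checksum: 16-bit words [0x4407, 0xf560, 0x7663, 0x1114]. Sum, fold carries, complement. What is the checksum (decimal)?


Given words: [0x4407, 0xf560, 0x7663, 0x1114]
Step 1: Sum all words
Raw sum = 17415 + 62816 + 30307 + 4372 = 114910
Step 2: Fold carry: (49374 + 1) = 49375
One's complement = ~49375 & 0xFFFF = 16160

16160


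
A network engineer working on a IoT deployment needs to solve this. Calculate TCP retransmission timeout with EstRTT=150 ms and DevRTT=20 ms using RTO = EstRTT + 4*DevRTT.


Given: EstRTT = 150 ms, DevRTT = 20 ms
Timeout = EstRTT + 4 * DevRTT
4 * DevRTT = 4 * 20 = 80
Timeout = 150 + 80 = 230 ms

230


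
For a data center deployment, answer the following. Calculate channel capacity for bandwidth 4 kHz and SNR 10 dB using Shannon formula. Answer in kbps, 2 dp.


Given: B = 4 kHz, SNR = 10 dB
SNR linear = 10^(10/10) = 10
1 + SNR = 11
log2(11) = 3.4594316186
C = 4 * 1000 * 3.4594316186 = 13837.7265 bps
C = 13.837726 kbps -> 13.84 kbps (2 dp)

13.84


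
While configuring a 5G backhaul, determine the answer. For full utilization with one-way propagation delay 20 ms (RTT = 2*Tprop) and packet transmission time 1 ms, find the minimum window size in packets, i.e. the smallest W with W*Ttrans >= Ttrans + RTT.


Given: Ttrans = 1 ms, RTT = 40 ms (= 2 * Tprop, Tprop = 20 ms)
Time until first ACK returns = Ttrans + RTT = 1 + 40 = 41 ms
Need W * Ttrans >= Ttrans + RTT  ->  W >= (Ttrans + RTT) / Ttrans
(Ttrans + RTT) / Ttrans = 41 / 1 = 41
W_min = ceil(41) = 41

41


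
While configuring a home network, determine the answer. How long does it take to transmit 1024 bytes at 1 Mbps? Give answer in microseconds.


Given: packet = 1024 bytes, bandwidth = 1 Mbps
Packet in bits = 1024 * 8 = 8192 bits
Bandwidth = 1 * 10^6 = 1000000 bps
Time = 8192 / 1000000 seconds
Time in us = 8192 * 10^6 / 1000000 = 8192

8192


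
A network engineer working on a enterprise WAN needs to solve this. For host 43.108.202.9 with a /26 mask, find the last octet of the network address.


Given: IP = 43.108.202.9, prefix = /26
Subnet mask = 255.255.255.192
Last octet of IP: 9
Last octet of mask: 192
Network last octet = 9 AND 192 = 0

0


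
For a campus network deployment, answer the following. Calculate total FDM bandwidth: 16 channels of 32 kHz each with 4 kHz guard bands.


Given: 16 channels, 32 kHz each, guard = 4 kHz
Channel bandwidth = 16 * 32 = 512 kHz
Guard bands = 15 gaps * 4 kHz = 60 kHz
Total = 512 + 60 = 572 kHz

572


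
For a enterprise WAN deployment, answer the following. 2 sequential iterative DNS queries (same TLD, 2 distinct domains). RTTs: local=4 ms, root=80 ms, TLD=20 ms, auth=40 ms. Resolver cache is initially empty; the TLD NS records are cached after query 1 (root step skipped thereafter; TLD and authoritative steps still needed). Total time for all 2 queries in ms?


Lookup 1 (cold cache): local + root + TLD + auth = 4 + 80 + 20 + 40 = 144 ms
Lookups 2..2 (TLD NS cached -> skip root; new domain -> still ask TLD and auth): local + TLD + auth = 4 + 20 + 40 = 64 ms each
Remaining 1 lookups: 1 * 64 = 64 ms
Total = 144 + 64 = 208 ms

208


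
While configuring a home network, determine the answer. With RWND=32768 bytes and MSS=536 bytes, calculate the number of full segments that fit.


Given: RWND = 32768 bytes, MSS = 536 bytes
Full segments = floor(RWND / MSS)
Full segments = floor(32768 / 536)
Full segments = floor(61.1343) = 61

61


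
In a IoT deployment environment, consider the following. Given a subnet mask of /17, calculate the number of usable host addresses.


Given: subnet mask /17
Host bits = 32 - 17 = 15
Total addresses = 2^15 = 32768
Usable hosts = 32768 - 2 (network + broadcast) = 32766

32766


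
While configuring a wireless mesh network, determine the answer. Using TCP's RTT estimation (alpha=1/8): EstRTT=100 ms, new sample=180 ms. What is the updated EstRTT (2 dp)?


Given: EstRTT = 100 ms, SampleRTT = 180 ms, alpha = 1/8
New EstRTT = (1 - alpha) * EstRTT + alpha * SampleRTT
(7/8) * 100 = 87.5
(1/8) * 180 = 22.5
New EstRTT = 87.5 + 22.5 = 110 ms -> 110.00 ms (2 dp)

110.00


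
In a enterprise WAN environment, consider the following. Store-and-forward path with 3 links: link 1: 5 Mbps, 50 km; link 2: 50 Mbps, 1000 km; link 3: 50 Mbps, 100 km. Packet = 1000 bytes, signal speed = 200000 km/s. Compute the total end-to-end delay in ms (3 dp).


Packet = 1000 bytes = 8000 bits. Store-and-forward: sum (t_trans + t_prop) per link.
Link 1: t_trans = 8000/(5*10^6) s = 1.6000 ms; t_prop = 50/200000 s = 0.2500 ms; subtotal = 1.8500 ms
Link 2: t_trans = 8000/(50*10^6) s = 0.1600 ms; t_prop = 1000/200000 s = 5.0000 ms; subtotal = 5.1600 ms
Link 3: t_trans = 8000/(50*10^6) s = 0.1600 ms; t_prop = 100/200000 s = 0.5000 ms; subtotal = 0.6600 ms
End-to-end = 1.8500 + 5.1600 + 0.6600 = 7.6700 ms -> 7.670 ms (3 dp)

7.670


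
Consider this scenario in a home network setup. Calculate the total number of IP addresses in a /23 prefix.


Given: CIDR prefix /23
Host bits = 32 - 23 = 9
Total addresses = 2^9 = 512

512


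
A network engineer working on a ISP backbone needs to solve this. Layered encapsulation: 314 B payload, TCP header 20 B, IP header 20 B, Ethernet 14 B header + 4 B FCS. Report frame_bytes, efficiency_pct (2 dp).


TCP segment = 314 + 20 = 334 B
IP packet = 334 + 20 = 354 B
Ethernet frame = 354 + 14 + 4 = 372 B
Efficiency = app / frame = 314 / 372 = 0.844086 = 84.4086% -> 84.41% (2 dp)

372, 84.41


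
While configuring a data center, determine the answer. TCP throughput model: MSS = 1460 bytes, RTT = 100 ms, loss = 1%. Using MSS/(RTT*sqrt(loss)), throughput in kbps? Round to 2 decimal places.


Given: MSS = 1460 bytes, RTT = 100 ms, loss = 1%
RTT in seconds = 100 / 1000 = 0.1
Loss rate = 1% = 0.01
sqrt(loss) = sqrt(0.01) = 0.1
Throughput (bytes/s) = 1460 / (0.1 * 0.1) = 146000.0000
Throughput (kbps) = 146000.0000 * 8 / 1000 = 1168.000000 -> 1168.00 kbps (2 dp)

1168.00


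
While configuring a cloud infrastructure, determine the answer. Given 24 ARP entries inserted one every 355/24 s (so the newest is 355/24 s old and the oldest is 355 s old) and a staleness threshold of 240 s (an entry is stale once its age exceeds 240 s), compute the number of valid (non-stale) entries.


Ages are k * 355/24 s for k = 1..24 (spacing = 14.7917 s).
Entry k is valid iff k * 355/24 <= 240 iff k <= 24 * 240 / 355 = 16.2254
n_valid = floor(16.2254) = 16
(n_stale = 24 - 16 = 8)

16


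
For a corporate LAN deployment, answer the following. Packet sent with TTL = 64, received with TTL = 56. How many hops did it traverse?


Given: initial TTL = 64, received TTL = 56
Hops = initial TTL - received TTL
Hops = 64 - 56 = 8

8


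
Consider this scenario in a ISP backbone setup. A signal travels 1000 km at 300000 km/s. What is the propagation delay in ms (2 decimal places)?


Given: distance = 1000 km, speed = 300000 km/s
Delay = distance / speed = 1000 / 300000 seconds
Delay in ms = 1000 * 1000 / 300000
Delay = 3.3333 ms
Rounded to 2 dp = 3.33 ms

3.33


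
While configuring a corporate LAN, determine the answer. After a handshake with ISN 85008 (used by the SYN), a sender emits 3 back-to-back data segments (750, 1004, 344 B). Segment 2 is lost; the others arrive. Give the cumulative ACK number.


SYN uses sequence number 85008; first data byte = ISN + 1 = 85009.
Segment 1: SEQ = 85009, len = 750 B, covers [85009, 85758]
Segment 2: SEQ = 85759, len = 1004 B, covers [85759, 86762] [LOST]
Segment 3: SEQ = 86763, len = 344 B, covers [86763, 87106]
In-order data received: bytes [85009, 85758] (segments 1..1).
Segment 2 missing -> gap begins at byte 85759; later segments buffered out of order.
Cumulative ACK = next expected in-order byte = 85009 + 750 = 85759

85759


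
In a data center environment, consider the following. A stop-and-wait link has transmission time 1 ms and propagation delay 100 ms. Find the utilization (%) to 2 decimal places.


Given: Ttrans = 1 ms, Tprop = 100 ms
RTT = 2 * Tprop = 2 * 100 = 200 ms
U = Ttrans / (Ttrans + RTT)
U = 1 / (1 + 200)
U = 1 / 201 = 0.004975
U% = 0.50%

0.50


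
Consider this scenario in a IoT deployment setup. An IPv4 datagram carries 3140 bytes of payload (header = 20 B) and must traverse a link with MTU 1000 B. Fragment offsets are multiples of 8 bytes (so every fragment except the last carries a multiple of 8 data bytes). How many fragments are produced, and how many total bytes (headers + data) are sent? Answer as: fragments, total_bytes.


Max data per non-final fragment = floor((MTU - header)/8)*8 = floor((1000 - 20)/8)*8 = floor(980/8)*8 = 976 B
Final fragment needs no 8-byte alignment: it can carry up to MTU - header = 980 B
Non-final fragments needed = ceil((payload - 980) / 976) = ceil(2160/976) = ceil(2.2131) = 3
Number of fragments = 3 + 1 = 4
Fragment sizes (data): 3 * 976 B + 212 B (last, 212 <= 980 OK)
Total bytes sent = payload + n_frags * header = 3140 + 4*20 = 3140 + 80 = 3220 B

4, 3220


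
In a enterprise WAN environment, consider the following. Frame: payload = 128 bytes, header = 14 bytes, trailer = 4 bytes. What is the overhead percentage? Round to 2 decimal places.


Given: payload = 128 B, header = 14 B, trailer = 4 B
Overhead bytes = header + trailer = 14 + 4 = 18
Total frame = payload + overhead = 128 + 18 = 146
Overhead % = 18 / 146 * 100 = 12.3288% -> 12.33% (2 dp)

12.33


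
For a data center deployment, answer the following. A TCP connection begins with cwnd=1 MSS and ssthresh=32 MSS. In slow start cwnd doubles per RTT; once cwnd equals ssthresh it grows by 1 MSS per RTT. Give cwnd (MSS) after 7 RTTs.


RTT 0: cwnd = 1 MSS (initial)
RTT 1: cwnd = 2 MSS (slow start, doubled)
RTT 2: cwnd = 4 MSS (slow start, doubled)
RTT 3: cwnd = 8 MSS (slow start, doubled)
RTT 4: cwnd = 16 MSS (slow start, doubled)
RTT 5: cwnd = 32 MSS (slow start, doubled)
RTT 6: cwnd = 33 MSS (congestion avoidance, +1)
RTT 7: cwnd = 34 MSS (congestion avoidance, +1)

34


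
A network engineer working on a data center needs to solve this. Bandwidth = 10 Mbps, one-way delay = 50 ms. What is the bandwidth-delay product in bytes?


Given: bandwidth = 10 Mbps, delay = 50 ms
BDP in bits = 10 * 10^6 * 50 / 1000
BDP in bits = 500000
BDP in bytes = 500000 / 8 = 62500

62500


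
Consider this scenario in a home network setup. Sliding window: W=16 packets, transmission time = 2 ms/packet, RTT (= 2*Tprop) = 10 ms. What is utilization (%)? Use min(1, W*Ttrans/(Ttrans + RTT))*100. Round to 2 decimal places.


Given: W = 16, Ttrans = 2 ms, RTT = 10 ms (= 2 * Tprop, Tprop = 5 ms)
Cycle time = Ttrans + RTT = 2 + 10 = 12 ms (first packet sent until its ACK returns)
W * Ttrans = 16 * 2 = 32 ms of sending per cycle
W * Ttrans / (Ttrans + RTT) = 32 / 12 = 2.666667
U = min(1, 2.666667) = 1.000000
U% = 100.00%

100.00


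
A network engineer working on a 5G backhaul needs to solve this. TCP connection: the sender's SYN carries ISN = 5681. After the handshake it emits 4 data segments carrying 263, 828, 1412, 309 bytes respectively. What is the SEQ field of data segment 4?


The SYN occupies sequence number ISN = 5681, so the first data byte is ISN + 1 = 5682.
SEQ of data segment i = (ISN + 1) + sum of payload sizes of segments 1..i-1.
Segment 1: SEQ = 5682, payload = 263 bytes
Segment 2: SEQ = 5945, payload = 828 bytes
Segment 3: SEQ = 6773, payload = 1412 bytes
Segment 4: SEQ = 8185, payload = 309 bytes
SEQ of segment 4 = 5682 + 263 + 828 + 1412 = 8185

8185


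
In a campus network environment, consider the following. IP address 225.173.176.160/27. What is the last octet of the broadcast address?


Given: IP = 225.173.176.160, prefix = /27
Host bits = 32 - 27 = 5
Network last octet = 160 AND mask = 160
Host part size = 2^5 - 1 = 31
Broadcast last octet = 160 OR 31 = 191

191


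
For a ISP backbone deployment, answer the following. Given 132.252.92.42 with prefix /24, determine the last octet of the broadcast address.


Given: IP = 132.252.92.42, prefix = /24
Host bits = 32 - 24 = 8
Network last octet = 42 AND mask = 0
Host part size = 2^8 - 1 = 255
Broadcast last octet = 0 OR 255 = 255

255


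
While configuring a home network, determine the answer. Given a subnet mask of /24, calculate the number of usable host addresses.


Given: subnet mask /24
Host bits = 32 - 24 = 8
Total addresses = 2^8 = 256
Usable hosts = 256 - 2 (network + broadcast) = 254

254


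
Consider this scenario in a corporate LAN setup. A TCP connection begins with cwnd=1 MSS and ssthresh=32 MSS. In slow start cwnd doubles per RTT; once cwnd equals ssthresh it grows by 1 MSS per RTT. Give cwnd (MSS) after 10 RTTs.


RTT 0: cwnd = 1 MSS (initial)
RTT 1: cwnd = 2 MSS (slow start, doubled)
RTT 2: cwnd = 4 MSS (slow start, doubled)
RTT 3: cwnd = 8 MSS (slow start, doubled)
RTT 4: cwnd = 16 MSS (slow start, doubled)
RTT 5: cwnd = 32 MSS (slow start, doubled)
RTT 6: cwnd = 33 MSS (congestion avoidance, +1)
RTT 7: cwnd = 34 MSS (congestion avoidance, +1)
RTT 8: cwnd = 35 MSS (congestion avoidance, +1)
RTT 9: cwnd = 36 MSS (congestion avoidance, +1)
RTT 10: cwnd = 37 MSS (congestion avoidance, +1)

37


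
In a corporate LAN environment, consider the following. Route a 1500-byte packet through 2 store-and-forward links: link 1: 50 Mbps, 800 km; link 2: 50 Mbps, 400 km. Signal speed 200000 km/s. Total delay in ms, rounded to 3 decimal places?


Packet = 1500 bytes = 12000 bits. Store-and-forward: sum (t_trans + t_prop) per link.
Link 1: t_trans = 12000/(50*10^6) s = 0.2400 ms; t_prop = 800/200000 s = 4.0000 ms; subtotal = 4.2400 ms
Link 2: t_trans = 12000/(50*10^6) s = 0.2400 ms; t_prop = 400/200000 s = 2.0000 ms; subtotal = 2.2400 ms
End-to-end = 4.2400 + 2.2400 = 6.4800 ms -> 6.480 ms (3 dp)

6.480


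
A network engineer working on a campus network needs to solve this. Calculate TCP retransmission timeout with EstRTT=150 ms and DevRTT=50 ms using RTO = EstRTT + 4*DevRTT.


Given: EstRTT = 150 ms, DevRTT = 50 ms
Timeout = EstRTT + 4 * DevRTT
4 * DevRTT = 4 * 50 = 200
Timeout = 150 + 200 = 350 ms

350


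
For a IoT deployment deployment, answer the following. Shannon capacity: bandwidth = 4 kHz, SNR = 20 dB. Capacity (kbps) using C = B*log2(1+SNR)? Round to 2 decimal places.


Given: B = 4 kHz, SNR = 20 dB
SNR linear = 10^(20/10) = 100
1 + SNR = 101
log2(101) = 6.6582114828
C = 4 * 1000 * 6.6582114828 = 26632.8459 bps
C = 26.632846 kbps -> 26.63 kbps (2 dp)

26.63


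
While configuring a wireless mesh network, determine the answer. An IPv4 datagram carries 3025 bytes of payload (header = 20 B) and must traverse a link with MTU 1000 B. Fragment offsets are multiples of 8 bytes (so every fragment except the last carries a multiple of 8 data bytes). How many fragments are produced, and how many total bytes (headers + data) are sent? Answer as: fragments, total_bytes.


Max data per non-final fragment = floor((MTU - header)/8)*8 = floor((1000 - 20)/8)*8 = floor(980/8)*8 = 976 B
Final fragment needs no 8-byte alignment: it can carry up to MTU - header = 980 B
Non-final fragments needed = ceil((payload - 980) / 976) = ceil(2045/976) = ceil(2.0953) = 3
Number of fragments = 3 + 1 = 4
Fragment sizes (data): 3 * 976 B + 97 B (last, 97 <= 980 OK)
Total bytes sent = payload + n_frags * header = 3025 + 4*20 = 3025 + 80 = 3105 B

4, 3105


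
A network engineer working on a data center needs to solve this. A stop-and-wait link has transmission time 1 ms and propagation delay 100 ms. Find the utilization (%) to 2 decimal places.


Given: Ttrans = 1 ms, Tprop = 100 ms
RTT = 2 * Tprop = 2 * 100 = 200 ms
U = Ttrans / (Ttrans + RTT)
U = 1 / (1 + 200)
U = 1 / 201 = 0.004975
U% = 0.50%

0.50


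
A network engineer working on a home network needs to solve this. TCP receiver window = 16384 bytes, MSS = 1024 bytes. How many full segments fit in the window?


Given: RWND = 16384 bytes, MSS = 1024 bytes
Full segments = floor(RWND / MSS)
Full segments = floor(16384 / 1024)
Full segments = floor(16.0) = 16

16


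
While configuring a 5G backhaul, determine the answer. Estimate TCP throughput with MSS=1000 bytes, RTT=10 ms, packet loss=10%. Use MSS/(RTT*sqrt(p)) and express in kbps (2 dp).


Given: MSS = 1000 bytes, RTT = 10 ms, loss = 10%
RTT in seconds = 10 / 1000 = 0.01
Loss rate = 10% = 0.1
sqrt(loss) = sqrt(0.1) = 0.316227766017
Throughput (bytes/s) = 1000 / (0.01 * 0.316227766017) = 316227.7660
Throughput (kbps) = 316227.7660 * 8 / 1000 = 2529.822128 -> 2529.82 kbps (2 dp)

2529.82


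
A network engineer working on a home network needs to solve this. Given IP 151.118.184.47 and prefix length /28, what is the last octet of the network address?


Given: IP = 151.118.184.47, prefix = /28
Subnet mask = 255.255.255.240
Last octet of IP: 47
Last octet of mask: 240
Network last octet = 47 AND 240 = 32

32


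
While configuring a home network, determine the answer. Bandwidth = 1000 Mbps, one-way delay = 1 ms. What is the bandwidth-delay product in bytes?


Given: bandwidth = 1000 Mbps, delay = 1 ms
BDP in bits = 1000 * 10^6 * 1 / 1000
BDP in bits = 1000000
BDP in bytes = 1000000 / 8 = 125000

125000


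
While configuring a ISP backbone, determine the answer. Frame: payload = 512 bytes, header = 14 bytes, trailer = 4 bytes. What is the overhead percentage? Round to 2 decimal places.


Given: payload = 512 B, header = 14 B, trailer = 4 B
Overhead bytes = header + trailer = 14 + 4 = 18
Total frame = payload + overhead = 512 + 18 = 530
Overhead % = 18 / 530 * 100 = 3.3962% -> 3.40% (2 dp)

3.40


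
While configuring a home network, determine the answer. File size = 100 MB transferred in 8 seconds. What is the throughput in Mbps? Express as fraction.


Given: file = 100 MB, time = 8 s
File in Mb = 100 * 8 = 800 Mb
Throughput = 800 / 8 Mbps
Throughput = 100 Mbps

100


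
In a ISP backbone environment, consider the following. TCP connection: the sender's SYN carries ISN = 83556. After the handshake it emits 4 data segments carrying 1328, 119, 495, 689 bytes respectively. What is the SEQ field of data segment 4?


The SYN occupies sequence number ISN = 83556, so the first data byte is ISN + 1 = 83557.
SEQ of data segment i = (ISN + 1) + sum of payload sizes of segments 1..i-1.
Segment 1: SEQ = 83557, payload = 1328 bytes
Segment 2: SEQ = 84885, payload = 119 bytes
Segment 3: SEQ = 85004, payload = 495 bytes
Segment 4: SEQ = 85499, payload = 689 bytes
SEQ of segment 4 = 83557 + 1328 + 119 + 495 = 85499

85499


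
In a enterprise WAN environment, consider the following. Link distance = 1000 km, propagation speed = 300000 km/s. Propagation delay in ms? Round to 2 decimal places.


Given: distance = 1000 km, speed = 300000 km/s
Delay = distance / speed = 1000 / 300000 seconds
Delay in ms = 1000 * 1000 / 300000
Delay = 3.3333 ms
Rounded to 2 dp = 3.33 ms

3.33


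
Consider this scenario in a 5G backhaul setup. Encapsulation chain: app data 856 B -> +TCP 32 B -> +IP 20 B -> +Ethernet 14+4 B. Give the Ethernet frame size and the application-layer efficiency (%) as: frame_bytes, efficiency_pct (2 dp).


TCP segment = 856 + 32 = 888 B
IP packet = 888 + 20 = 908 B
Ethernet frame = 908 + 14 + 4 = 926 B
Efficiency = app / frame = 856 / 926 = 0.924406 = 92.4406% -> 92.44% (2 dp)

926, 92.44


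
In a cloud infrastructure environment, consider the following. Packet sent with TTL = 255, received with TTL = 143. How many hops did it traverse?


Given: initial TTL = 255, received TTL = 143
Hops = initial TTL - received TTL
Hops = 255 - 143 = 112

112


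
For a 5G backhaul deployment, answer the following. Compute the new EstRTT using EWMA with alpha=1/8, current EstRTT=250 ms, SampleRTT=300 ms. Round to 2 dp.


Given: EstRTT = 250 ms, SampleRTT = 300 ms, alpha = 1/8
New EstRTT = (1 - alpha) * EstRTT + alpha * SampleRTT
(7/8) * 250 = 218.75
(1/8) * 300 = 37.5
New EstRTT = 218.75 + 37.5 = 256.25 ms -> 256.25 ms (2 dp)

256.25


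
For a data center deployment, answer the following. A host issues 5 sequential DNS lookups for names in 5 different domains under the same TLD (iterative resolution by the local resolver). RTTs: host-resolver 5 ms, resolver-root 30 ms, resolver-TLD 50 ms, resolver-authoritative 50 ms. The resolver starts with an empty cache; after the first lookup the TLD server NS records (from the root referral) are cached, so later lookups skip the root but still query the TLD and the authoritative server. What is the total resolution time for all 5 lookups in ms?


Lookup 1 (cold cache): local + root + TLD + auth = 5 + 30 + 50 + 50 = 135 ms
Lookups 2..5 (TLD NS cached -> skip root; new domain -> still ask TLD and auth): local + TLD + auth = 5 + 50 + 50 = 105 ms each
Remaining 4 lookups: 4 * 105 = 420 ms
Total = 135 + 420 = 555 ms

555


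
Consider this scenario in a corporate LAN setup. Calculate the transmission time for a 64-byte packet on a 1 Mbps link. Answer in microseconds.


Given: packet = 64 bytes, bandwidth = 1 Mbps
Packet in bits = 64 * 8 = 512 bits
Bandwidth = 1 * 10^6 = 1000000 bps
Time = 512 / 1000000 seconds
Time in us = 512 * 10^6 / 1000000 = 512

512


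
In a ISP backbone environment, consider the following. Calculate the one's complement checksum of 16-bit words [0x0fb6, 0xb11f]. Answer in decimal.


Given words: [0x0fb6, 0xb11f]
Step 1: Sum all words
Raw sum = 4022 + 45343 = 49365
One's complement = ~49365 & 0xFFFF = 16170

16170


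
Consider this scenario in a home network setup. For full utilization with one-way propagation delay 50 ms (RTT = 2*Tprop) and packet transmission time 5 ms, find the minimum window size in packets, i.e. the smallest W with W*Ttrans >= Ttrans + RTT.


Given: Ttrans = 5 ms, RTT = 100 ms (= 2 * Tprop, Tprop = 50 ms)
Time until first ACK returns = Ttrans + RTT = 5 + 100 = 105 ms
Need W * Ttrans >= Ttrans + RTT  ->  W >= (Ttrans + RTT) / Ttrans
(Ttrans + RTT) / Ttrans = 105 / 5 = 21
W_min = ceil(21) = 21

21


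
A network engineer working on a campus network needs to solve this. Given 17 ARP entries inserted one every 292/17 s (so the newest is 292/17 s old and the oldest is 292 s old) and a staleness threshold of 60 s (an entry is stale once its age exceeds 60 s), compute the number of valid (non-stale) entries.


Ages are k * 292/17 s for k = 1..17 (spacing = 17.1765 s).
Entry k is valid iff k * 292/17 <= 60 iff k <= 17 * 60 / 292 = 3.4932
n_valid = floor(3.4932) = 3
(n_stale = 17 - 3 = 14)

3


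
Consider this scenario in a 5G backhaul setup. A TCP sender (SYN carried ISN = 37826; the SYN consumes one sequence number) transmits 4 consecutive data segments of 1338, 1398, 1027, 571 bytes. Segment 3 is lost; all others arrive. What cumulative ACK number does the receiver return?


SYN uses sequence number 37826; first data byte = ISN + 1 = 37827.
Segment 1: SEQ = 37827, len = 1338 B, covers [37827, 39164]
Segment 2: SEQ = 39165, len = 1398 B, covers [39165, 40562]
Segment 3: SEQ = 40563, len = 1027 B, covers [40563, 41589] [LOST]
Segment 4: SEQ = 41590, len = 571 B, covers [41590, 42160]
In-order data received: bytes [37827, 40562] (segments 1..2).
Segment 3 missing -> gap begins at byte 40563; later segments buffered out of order.
Cumulative ACK = next expected in-order byte = 37827 + 1338 + 1398 = 40563

40563


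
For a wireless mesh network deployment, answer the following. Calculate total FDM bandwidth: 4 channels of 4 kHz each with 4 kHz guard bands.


Given: 4 channels, 4 kHz each, guard = 4 kHz
Channel bandwidth = 4 * 4 = 16 kHz
Guard bands = 3 gaps * 4 kHz = 12 kHz
Total = 16 + 12 = 28 kHz

28


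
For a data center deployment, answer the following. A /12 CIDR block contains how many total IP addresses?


Given: CIDR prefix /12
Host bits = 32 - 12 = 20
Total addresses = 2^20 = 1048576

1048576


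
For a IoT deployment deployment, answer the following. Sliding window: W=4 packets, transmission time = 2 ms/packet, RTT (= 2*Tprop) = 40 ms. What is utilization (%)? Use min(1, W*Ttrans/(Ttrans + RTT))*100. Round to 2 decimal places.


Given: W = 4, Ttrans = 2 ms, RTT = 40 ms (= 2 * Tprop, Tprop = 20 ms)
Cycle time = Ttrans + RTT = 2 + 40 = 42 ms (first packet sent until its ACK returns)
W * Ttrans = 4 * 2 = 8 ms of sending per cycle
W * Ttrans / (Ttrans + RTT) = 8 / 42 = 0.190476
U = min(1, 0.190476) = 0.190476
U% = 19.05%

19.05


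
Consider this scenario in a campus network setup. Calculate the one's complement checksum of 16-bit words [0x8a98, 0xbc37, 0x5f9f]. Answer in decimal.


Given words: [0x8a98, 0xbc37, 0x5f9f]
Step 1: Sum all words
Raw sum = 35480 + 48183 + 24479 = 108142
Step 2: Fold carry: (42606 + 1) = 42607
One's complement = ~42607 & 0xFFFF = 22928

22928


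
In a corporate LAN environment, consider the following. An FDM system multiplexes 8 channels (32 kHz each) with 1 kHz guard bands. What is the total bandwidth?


Given: 8 channels, 32 kHz each, guard = 1 kHz
Channel bandwidth = 8 * 32 = 256 kHz
Guard bands = 7 gaps * 1 kHz = 7 kHz
Total = 256 + 7 = 263 kHz

263


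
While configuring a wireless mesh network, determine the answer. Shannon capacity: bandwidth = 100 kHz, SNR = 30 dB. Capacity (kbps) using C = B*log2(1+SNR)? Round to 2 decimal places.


Given: B = 100 kHz, SNR = 30 dB
SNR linear = 10^(30/10) = 1000
1 + SNR = 1001
log2(1001) = 9.9672262588
C = 100 * 1000 * 9.9672262588 = 996722.6259 bps
C = 996.722626 kbps -> 996.72 kbps (2 dp)

996.72


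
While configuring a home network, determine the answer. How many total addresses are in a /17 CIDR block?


Given: CIDR prefix /17
Host bits = 32 - 17 = 15
Total addresses = 2^15 = 32768

32768


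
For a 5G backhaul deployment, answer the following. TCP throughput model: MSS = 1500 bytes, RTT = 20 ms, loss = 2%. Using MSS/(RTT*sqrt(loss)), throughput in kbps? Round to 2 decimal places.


Given: MSS = 1500 bytes, RTT = 20 ms, loss = 2%
RTT in seconds = 20 / 1000 = 0.02
Loss rate = 2% = 0.02
sqrt(loss) = sqrt(0.02) = 0.141421356237
Throughput (bytes/s) = 1500 / (0.02 * 0.141421356237) = 530330.0859
Throughput (kbps) = 530330.0859 * 8 / 1000 = 4242.640687 -> 4242.64 kbps (2 dp)

4242.64


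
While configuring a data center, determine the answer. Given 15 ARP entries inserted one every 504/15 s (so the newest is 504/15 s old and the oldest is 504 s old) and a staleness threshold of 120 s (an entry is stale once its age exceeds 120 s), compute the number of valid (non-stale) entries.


Ages are k * 504/15 s for k = 1..15 (spacing = 33.6000 s).
Entry k is valid iff k * 504/15 <= 120 iff k <= 15 * 120 / 504 = 3.5714
n_valid = floor(3.5714) = 3
(n_stale = 15 - 3 = 12)

3


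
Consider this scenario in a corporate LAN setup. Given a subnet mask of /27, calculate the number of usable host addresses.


Given: subnet mask /27
Host bits = 32 - 27 = 5
Total addresses = 2^5 = 32
Usable hosts = 32 - 2 (network + broadcast) = 30

30


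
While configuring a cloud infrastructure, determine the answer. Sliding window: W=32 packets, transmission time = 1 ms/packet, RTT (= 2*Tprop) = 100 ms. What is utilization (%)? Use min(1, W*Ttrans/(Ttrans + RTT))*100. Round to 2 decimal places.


Given: W = 32, Ttrans = 1 ms, RTT = 100 ms (= 2 * Tprop, Tprop = 50 ms)
Cycle time = Ttrans + RTT = 1 + 100 = 101 ms (first packet sent until its ACK returns)
W * Ttrans = 32 * 1 = 32 ms of sending per cycle
W * Ttrans / (Ttrans + RTT) = 32 / 101 = 0.316832
U = min(1, 0.316832) = 0.316832
U% = 31.68%

31.68


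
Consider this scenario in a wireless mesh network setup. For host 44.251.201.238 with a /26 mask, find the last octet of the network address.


Given: IP = 44.251.201.238, prefix = /26
Subnet mask = 255.255.255.192
Last octet of IP: 238
Last octet of mask: 192
Network last octet = 238 AND 192 = 192

192


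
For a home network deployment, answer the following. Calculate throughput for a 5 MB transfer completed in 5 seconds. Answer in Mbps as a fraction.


Given: file = 5 MB, time = 5 s
File in Mb = 5 * 8 = 40 Mb
Throughput = 40 / 5 Mbps
Throughput = 8 Mbps

8


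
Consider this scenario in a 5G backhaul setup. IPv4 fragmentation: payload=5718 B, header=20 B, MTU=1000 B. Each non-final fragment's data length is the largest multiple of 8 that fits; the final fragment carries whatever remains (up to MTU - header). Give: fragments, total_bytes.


Max data per non-final fragment = floor((MTU - header)/8)*8 = floor((1000 - 20)/8)*8 = floor(980/8)*8 = 976 B
Final fragment needs no 8-byte alignment: it can carry up to MTU - header = 980 B
Non-final fragments needed = ceil((payload - 980) / 976) = ceil(4738/976) = ceil(4.8545) = 5
Number of fragments = 5 + 1 = 6
Fragment sizes (data): 5 * 976 B + 838 B (last, 838 <= 980 OK)
Total bytes sent = payload + n_frags * header = 5718 + 6*20 = 5718 + 120 = 5838 B

6, 5838


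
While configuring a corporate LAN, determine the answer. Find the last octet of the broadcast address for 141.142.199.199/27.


Given: IP = 141.142.199.199, prefix = /27
Host bits = 32 - 27 = 5
Network last octet = 199 AND mask = 192
Host part size = 2^5 - 1 = 31
Broadcast last octet = 192 OR 31 = 223

223


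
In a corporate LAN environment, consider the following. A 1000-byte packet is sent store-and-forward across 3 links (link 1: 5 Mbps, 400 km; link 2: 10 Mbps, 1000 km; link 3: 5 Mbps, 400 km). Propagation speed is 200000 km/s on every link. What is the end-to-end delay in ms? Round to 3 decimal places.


Packet = 1000 bytes = 8000 bits. Store-and-forward: sum (t_trans + t_prop) per link.
Link 1: t_trans = 8000/(5*10^6) s = 1.6000 ms; t_prop = 400/200000 s = 2.0000 ms; subtotal = 3.6000 ms
Link 2: t_trans = 8000/(10*10^6) s = 0.8000 ms; t_prop = 1000/200000 s = 5.0000 ms; subtotal = 5.8000 ms
Link 3: t_trans = 8000/(5*10^6) s = 1.6000 ms; t_prop = 400/200000 s = 2.0000 ms; subtotal = 3.6000 ms
End-to-end = 3.6000 + 5.8000 + 3.6000 = 13.0000 ms -> 13.000 ms (3 dp)

13.000


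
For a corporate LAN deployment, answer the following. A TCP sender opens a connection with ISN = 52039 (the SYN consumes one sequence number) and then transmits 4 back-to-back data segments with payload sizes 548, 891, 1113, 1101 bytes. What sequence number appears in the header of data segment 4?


The SYN occupies sequence number ISN = 52039, so the first data byte is ISN + 1 = 52040.
SEQ of data segment i = (ISN + 1) + sum of payload sizes of segments 1..i-1.
Segment 1: SEQ = 52040, payload = 548 bytes
Segment 2: SEQ = 52588, payload = 891 bytes
Segment 3: SEQ = 53479, payload = 1113 bytes
Segment 4: SEQ = 54592, payload = 1101 bytes
SEQ of segment 4 = 52040 + 548 + 891 + 1113 = 54592

54592


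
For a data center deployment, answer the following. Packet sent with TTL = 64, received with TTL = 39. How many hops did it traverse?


Given: initial TTL = 64, received TTL = 39
Hops = initial TTL - received TTL
Hops = 64 - 39 = 25

25


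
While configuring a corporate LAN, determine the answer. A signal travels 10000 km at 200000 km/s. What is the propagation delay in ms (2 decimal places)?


Given: distance = 10000 km, speed = 200000 km/s
Delay = distance / speed = 10000 / 200000 seconds
Delay in ms = 10000 * 1000 / 200000
Delay = 50.0000 ms
Rounded to 2 dp = 50.00 ms

50.00


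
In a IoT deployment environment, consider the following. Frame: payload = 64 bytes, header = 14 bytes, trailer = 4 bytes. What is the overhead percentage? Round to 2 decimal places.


Given: payload = 64 B, header = 14 B, trailer = 4 B
Overhead bytes = header + trailer = 14 + 4 = 18
Total frame = payload + overhead = 64 + 18 = 82
Overhead % = 18 / 82 * 100 = 21.9512% -> 21.95% (2 dp)

21.95


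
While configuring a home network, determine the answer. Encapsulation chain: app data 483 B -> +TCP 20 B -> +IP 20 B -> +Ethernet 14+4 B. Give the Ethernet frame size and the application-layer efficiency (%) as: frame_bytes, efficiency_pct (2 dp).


TCP segment = 483 + 20 = 503 B
IP packet = 503 + 20 = 523 B
Ethernet frame = 523 + 14 + 4 = 541 B
Efficiency = app / frame = 483 / 541 = 0.892791 = 89.2791% -> 89.28% (2 dp)

541, 89.28


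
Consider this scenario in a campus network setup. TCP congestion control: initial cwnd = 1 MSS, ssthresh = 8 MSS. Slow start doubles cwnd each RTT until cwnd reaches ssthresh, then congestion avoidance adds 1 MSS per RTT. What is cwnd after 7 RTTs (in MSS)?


RTT 0: cwnd = 1 MSS (initial)
RTT 1: cwnd = 2 MSS (slow start, doubled)
RTT 2: cwnd = 4 MSS (slow start, doubled)
RTT 3: cwnd = 8 MSS (slow start, doubled)
RTT 4: cwnd = 9 MSS (congestion avoidance, +1)
RTT 5: cwnd = 10 MSS (congestion avoidance, +1)
RTT 6: cwnd = 11 MSS (congestion avoidance, +1)
RTT 7: cwnd = 12 MSS (congestion avoidance, +1)

12
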